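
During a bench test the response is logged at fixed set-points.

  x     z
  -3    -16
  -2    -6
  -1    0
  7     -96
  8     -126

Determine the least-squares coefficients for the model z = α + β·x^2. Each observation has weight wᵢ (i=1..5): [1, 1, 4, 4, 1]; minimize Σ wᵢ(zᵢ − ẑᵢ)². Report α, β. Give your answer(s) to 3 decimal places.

From the data, Σwᵢ·1 = 11, Σwᵢ·x^2 = 277, Σwᵢ·x^2·x^2 = 13801.
Moment sums: Σwᵢ·z = -532, Σwᵢ·x^2·z = -27048.
AᵀWA·[α, β]ᵀ = AᵀWz becomes [[11, 277]; [277, 13801]]·[α, β]ᵀ = [-532, -27048]ᵀ.
Determinant 11·13801 − 277² = 75082.
α = ((-532)·13801 − 277·(-27048))/75082 = 2; β = (11·(-27048) − 277·(-532))/75082 = -2.

α = 2.000, β = -2.000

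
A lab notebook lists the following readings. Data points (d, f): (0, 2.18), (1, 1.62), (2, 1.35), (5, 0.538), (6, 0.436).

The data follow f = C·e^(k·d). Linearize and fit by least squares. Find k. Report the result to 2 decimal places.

Taking logs, ln f = k·d + ln C, so regress ln f on d.
Σd = 14.0000, Σ(d)² = 66.0000, Σln f = 0.1118, Σd·ln f = -6.9975.
Equations: 66.0000·k + 14.0000·ln C = -6.9975;  14.0000·k + 5·ln C = 0.1118.
Slope k = (n·Σd·ln f − Σd·Σln f)/(n·Σ(d)² − (Σd)²) = (5·-6.9975 − 14.0000·0.1118)/134.0000 = -0.27279; ln C = (Σln f − k·Σd)/n = 0.78617.

k = -0.27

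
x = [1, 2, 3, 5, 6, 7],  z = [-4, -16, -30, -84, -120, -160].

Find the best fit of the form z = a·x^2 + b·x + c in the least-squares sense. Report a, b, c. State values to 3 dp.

Entries of AᵀA: Σx^2·x^2 = 4420, Σx^2·x = 720, Σx^2 = 124, Σx·x = 124, Σx = 24, Σ1 = 6.
Moment sums: Σx^2·z = -14598, Σx·z = -2386, Σz = -414.
Solving the 3×3 system (Gaussian elimination) gives a = -303/98, b = -131/98, c = 12/49.

a = -3.092, b = -1.337, c = 0.245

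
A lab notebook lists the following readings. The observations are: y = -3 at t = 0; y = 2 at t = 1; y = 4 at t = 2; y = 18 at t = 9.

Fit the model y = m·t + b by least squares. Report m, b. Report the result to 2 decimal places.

m = 2.18, b = -1.29

Entries of XᵀX: Σt·t = 86, Σt = 12, Σ1 = 4.
And Σt·y = 172, Σy = 21.
Determinant 86·4 − 12² = 200.
m = (172·4 − 12·21)/200 = 109/50; b = (86·21 − 12·172)/200 = -129/100.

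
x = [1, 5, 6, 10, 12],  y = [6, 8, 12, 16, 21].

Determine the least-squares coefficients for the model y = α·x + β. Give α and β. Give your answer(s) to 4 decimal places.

MᵀM·[α, β]ᵀ = Mᵀy reads: 306·α + 34·β = 530;  34·α + 5·β = 63.
det = 306·5 − 34² = 374.
α = (530·5 − 34·63)/374 = 254/187; β = (306·63 − 34·530)/374 = 37/11.

α = 1.3583, β = 3.3636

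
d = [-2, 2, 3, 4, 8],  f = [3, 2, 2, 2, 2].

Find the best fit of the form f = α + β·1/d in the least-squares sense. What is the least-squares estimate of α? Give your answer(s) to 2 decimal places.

α = 2.35

Setting ∂/∂α … = 0 gives: 5·α + (17/24)·β = 11;  (17/24)·α + (397/576)·β = 11/12.
Determinant 5·(397/576) − (17/24)² = 53/18.
α = (11·(397/576) − (17/24)·(11/12))/(53/18) = 3993/1696; β = (5·(11/12) − (17/24)·11)/(53/18) = -231/212.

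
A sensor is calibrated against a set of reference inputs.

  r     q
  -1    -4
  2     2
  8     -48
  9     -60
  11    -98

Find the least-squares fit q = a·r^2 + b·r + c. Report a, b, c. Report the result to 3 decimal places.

Compute the Gram sums: Σr^2·r^2 = 25315, Σr^2·r = 2579, Σr^2 = 271, Σr·r = 271, Σr = 29, Σ1 = 5.
For Mᵀq: Σr^2·q = -19786, Σr·q = -1994, Σq = -208.
Inverting the 3×3 Gram matrix, [a, b, c]ᵀ = [-34085/32493, 85009/32493, 882/10831]ᵀ.

a = -1.049, b = 2.616, c = 0.081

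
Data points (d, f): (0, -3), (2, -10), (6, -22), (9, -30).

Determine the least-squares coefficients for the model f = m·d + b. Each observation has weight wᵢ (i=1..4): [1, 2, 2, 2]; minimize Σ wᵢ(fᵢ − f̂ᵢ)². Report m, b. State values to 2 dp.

From the data, Σwᵢ·d·d = 242, Σwᵢ·d = 34, Σwᵢ·1 = 7.
Moment sums: Σwᵢ·d·f = -844, Σwᵢ·f = -127.
Normal equations: [[242, 34]; [34, 7]]·[m, b]ᵀ = [-844, -127]ᵀ.
det = 242·7 − 34² = 538.
m = ((-844)·7 − 34·(-127))/538 = -795/269; b = (242·(-127) − 34·(-844))/538 = -1019/269.

m = -2.96, b = -3.79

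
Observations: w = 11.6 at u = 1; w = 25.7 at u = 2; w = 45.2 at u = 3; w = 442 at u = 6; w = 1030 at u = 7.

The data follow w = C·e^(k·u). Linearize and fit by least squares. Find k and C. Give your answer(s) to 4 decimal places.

Taking logs, ln w = k·u + ln C, so regress ln w on u.
Over the data: Σu = 19.0000, Σ(u)² = 99.0000, Σln w = 22.5372, Σu·ln w = 105.4863.
Normal system: [[99.0000, 19.0000]; [19.0000, 5]]·[k, ln C]ᵀ = [105.4863, 22.5372]ᵀ.
Δ = 99.0000·5 − (19.0000)² = 134.0000; k = (105.4863·5 − 19.0000·22.5372)/134.0000 = 0.74048, ln C = (99.0000·22.5372 − 19.0000·105.4863)/134.0000 = 1.69361, so C = exp(1.69361) = 5.43910.

k = 0.7405, C = 5.4391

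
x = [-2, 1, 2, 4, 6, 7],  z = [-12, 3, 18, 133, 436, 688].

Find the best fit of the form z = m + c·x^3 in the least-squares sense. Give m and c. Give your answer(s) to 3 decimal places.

MᵀM·[m, c]ᵀ = Mᵀz reads: 6·m + 624·c = 1266;  624·m + 168530·c = 338915.
det = 6·168530 − 624² = 621804.
m = (1266·168530 − 624·338915)/621804 = 156335/51817; c = (6·338915 − 624·1266)/621804 = 207251/103634.

m = 3.017, c = 2.000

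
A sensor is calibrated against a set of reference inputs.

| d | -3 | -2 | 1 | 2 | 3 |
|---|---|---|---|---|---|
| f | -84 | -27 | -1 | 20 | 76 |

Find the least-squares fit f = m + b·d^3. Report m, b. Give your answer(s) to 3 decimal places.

m = -3.792, b = 2.961

Forming MᵀM = [[5, 1]; [1, 1587]] and Mᵀf = [-16, 4695]ᵀ gives MᵀM·[m, b]ᵀ = Mᵀf.
Determinant 5·1587 − 1² = 7934.
m = ((-16)·1587 − 1·4695)/7934 = -30087/7934; b = (5·4695 − 1·(-16))/7934 = 23491/7934.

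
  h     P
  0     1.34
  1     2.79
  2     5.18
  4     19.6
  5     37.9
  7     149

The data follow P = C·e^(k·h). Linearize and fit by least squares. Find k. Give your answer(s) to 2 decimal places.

Linearized form: ln P = k·h + ln C. From the 6 transformed points,
Sums: Σh = 19.0000, Σ(h)² = 95.0000, Σln P = 14.5779, Σh·ln P = 69.4201.
Normal system: [[95.0000, 19.0000]; [19.0000, 6]]·[k, ln C]ᵀ = [69.4201, 14.5779]ᵀ.
Solving (det = 209.0000): k = 0.66766, ln C = 0.31542.

k = 0.67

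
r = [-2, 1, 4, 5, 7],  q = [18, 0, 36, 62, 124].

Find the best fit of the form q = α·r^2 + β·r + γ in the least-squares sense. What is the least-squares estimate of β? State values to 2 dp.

From the data, Σr^2·r^2 = 3299, Σr^2·r = 525, Σr^2 = 95, Σr·r = 95, Σr = 15, Σ1 = 5.
Right-hand side: Σr^2·q = 8274, Σr·q = 1286, Σq = 240.
Solving the 3×3 system (Gaussian elimination) gives α = 277/95, β = -1271/475, γ = 298/475.

β = -2.68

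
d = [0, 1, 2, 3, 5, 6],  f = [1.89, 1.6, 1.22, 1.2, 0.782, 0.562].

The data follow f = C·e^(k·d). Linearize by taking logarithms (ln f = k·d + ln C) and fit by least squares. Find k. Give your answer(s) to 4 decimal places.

With ln fᵢ as the transformed response and dᵢ as the regressor:
Σd = 17.0000, Σ(d)² = 75.0000, Σln f = 0.6656, Σd·ln f = -3.2724.
Equations: 75.0000·k + 17.0000·ln C = -3.2724;  17.0000·k + 6·ln C = 0.6656.
Solving (det = 161.0000): k = -0.19223, ln C = 0.65559.

k = -0.1922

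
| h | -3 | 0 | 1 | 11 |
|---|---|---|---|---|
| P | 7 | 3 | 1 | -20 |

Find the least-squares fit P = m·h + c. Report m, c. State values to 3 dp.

Normal-equation sums: Σh·h = 131, Σh = 9, Σ1 = 4.
And Σh·P = -240, ΣP = -9.
AᵀA·[m, c]ᵀ = AᵀP becomes [[131, 9]; [9, 4]]·[m, c]ᵀ = [-240, -9]ᵀ.
det = 131·4 − 9² = 443.
m = ((-240)·4 − 9·(-9))/443 = -879/443; c = (131·(-9) − 9·(-240))/443 = 981/443.

m = -1.984, c = 2.214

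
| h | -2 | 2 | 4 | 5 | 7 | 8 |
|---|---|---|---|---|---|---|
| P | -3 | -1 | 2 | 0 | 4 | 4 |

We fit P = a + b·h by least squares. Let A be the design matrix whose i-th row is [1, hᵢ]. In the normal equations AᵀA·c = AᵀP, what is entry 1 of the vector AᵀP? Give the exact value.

Entry 1 ↔ basis 1, so (AᵀP)_{1} = Σᵢ Pᵢ = (1)·(-3) + (1)·(-1) + (1)·(2) + (1)·(0) + (1)·(4) + (1)·(4) = 6.

6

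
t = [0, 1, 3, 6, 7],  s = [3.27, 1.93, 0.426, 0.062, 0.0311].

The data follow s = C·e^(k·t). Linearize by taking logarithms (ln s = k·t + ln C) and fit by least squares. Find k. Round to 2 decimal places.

k = -0.67

With ln sᵢ as the transformed response and tᵢ as the regressor:
Σt = 17.0000, Σ(t)² = 95.0000, Σln s = -5.2622, Σt·ln s = -42.8800.
Equations: 95.0000·k + 17.0000·ln C = -42.8800;  17.0000·k + 5·ln C = -5.2622.
Slope k = (n·Σt·ln s − Σt·Σln s)/(n·Σ(t)² − (Σt)²) = (5·-42.8800 − 17.0000·-5.2622)/186.0000 = -0.67174; ln C = (Σln s − k·Σt)/n = 1.23147.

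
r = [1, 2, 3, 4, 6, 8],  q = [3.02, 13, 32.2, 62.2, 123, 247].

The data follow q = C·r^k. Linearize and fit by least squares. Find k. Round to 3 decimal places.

k = 2.106

Taking logs, ln q = k·ln r + ln C, so regress ln q on ln r.
Σln r = 7.0493, Σ(ln r)² = 11.1437, Σln q = 21.5941, Σln r·ln q = 31.3968.
Equations: 11.1437·k + 7.0493·ln C = 31.3968;  7.0493·k + 6·ln C = 21.5941.
Slope k = (n·Σln r·ln q − Σln r·Σln q)/(n·Σ(ln r)² − (Σln r)²) = (6·31.3968 − 7.0493·21.5941)/17.1702 = 2.10591; ln C = (Σln q − k·Σln r)/n = 1.12484.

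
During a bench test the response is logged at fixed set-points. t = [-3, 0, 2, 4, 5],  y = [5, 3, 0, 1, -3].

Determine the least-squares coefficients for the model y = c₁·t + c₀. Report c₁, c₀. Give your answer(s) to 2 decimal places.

c₁ = -0.86, c₀ = 2.58

Entries of XᵀX: Σt·t = 54, Σt = 8, Σ1 = 5.
For Xᵀy: Σt·y = -26, Σy = 6.
So XᵀX·[c₁, c₀]ᵀ = Xᵀy: [[54, 8]; [8, 5]]·[c₁, c₀]ᵀ = [-26, 6]ᵀ.
Eliminating c₀: 5·(row 1) − 8·(row 2) gives 206·c₁ = 5·(-26) − 8·6 = -178, so c₁ = -89/103.
Then c₀ = (6 − 8·(-89/103))/5 = 266/103.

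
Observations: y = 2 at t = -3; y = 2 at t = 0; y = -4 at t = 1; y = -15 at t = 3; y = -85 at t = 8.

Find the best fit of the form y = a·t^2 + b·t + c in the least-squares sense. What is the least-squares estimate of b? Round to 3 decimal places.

Forming MᵀM = [[4259, 513, 83]; [513, 83, 9]; [83, 9, 5]] and Mᵀy = [-5561, -735, -100]ᵀ gives MᵀM·[a, b, c]ᵀ = Mᵀy.
Solving the 3×3 system (Gaussian elimination) gives a = -36743/37662, b = -18819/6277, c = 59939/37662.

b = -2.998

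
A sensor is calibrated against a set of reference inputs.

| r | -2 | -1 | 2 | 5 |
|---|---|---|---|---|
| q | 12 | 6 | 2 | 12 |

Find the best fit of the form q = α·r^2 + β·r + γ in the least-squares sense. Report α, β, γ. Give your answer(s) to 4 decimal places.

α = 0.8485, β = -2.4788, γ = 3.2667

With design matrix M, MᵀM = [[658, 124, 34]; [124, 34, 4]; [34, 4, 4]] and Mᵀq = [362, 34, 32]ᵀ.
Row-reducing yields α = 28/33, β = -409/165, γ = 49/15.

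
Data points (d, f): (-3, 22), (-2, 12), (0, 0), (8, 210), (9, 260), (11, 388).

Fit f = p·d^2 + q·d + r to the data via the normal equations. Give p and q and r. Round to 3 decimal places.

p = 3.052, q = 1.573, r = 0.730

Sums needed: Σd^2·d^2 = 25395, Σd^2·d = 2537, Σd^2 = 279, Σd·d = 279, Σd = 23, Σ1 = 6.
Moment sums: Σd^2·f = 81694, Σd·f = 8198, Σf = 892.
So MᵀM·[p, q, r]ᵀ = Mᵀf: [[25395, 2537, 279]; [2537, 279, 23]; [279, 23, 6]]·[p, q, r]ᵀ = [81694, 8198, 892]ᵀ.
Row-reducing yields p = 33093/10844, q = 85307/54220, r = 19787/27110.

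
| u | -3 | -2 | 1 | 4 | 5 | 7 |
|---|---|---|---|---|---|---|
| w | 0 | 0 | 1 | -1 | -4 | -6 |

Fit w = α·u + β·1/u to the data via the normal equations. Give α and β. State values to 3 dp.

α = -0.769, β = 2.498

From the data, Σu·u = 104, Σu·1/u = 6, Σ1/u·1/u = 261781/176400.
Right-hand side: Σu·w = -65, Σ1/u·w = -127/140.
Normal equations: [[104, 6]; [6, 261781/176400]]·[α, β]ᵀ = [-65, -127/140]ᵀ.
det = 104·(261781/176400) − 6² = 2609353/22050.
α = ((-65)·(261781/176400) − 6·(-127/140))/(2609353/22050) = -16055645/20874824; β = (104·(-127/140) − 6·(-65))/(2609353/22050) = 6519240/2609353.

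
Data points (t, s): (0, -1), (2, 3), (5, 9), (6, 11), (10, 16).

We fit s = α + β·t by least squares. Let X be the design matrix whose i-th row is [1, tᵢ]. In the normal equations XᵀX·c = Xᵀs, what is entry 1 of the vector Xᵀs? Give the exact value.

38

Entry 1 ↔ basis 1, so (Xᵀs)_{1} = Σᵢ sᵢ = (1)·(-1) + (1)·(3) + (1)·(9) + (1)·(11) + (1)·(16) = 38.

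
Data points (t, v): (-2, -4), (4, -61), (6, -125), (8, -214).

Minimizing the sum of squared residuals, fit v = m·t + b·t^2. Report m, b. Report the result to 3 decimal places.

m = -3.661, b = -2.881

Setting ∂/∂m … = 0 gives: 120·m + 784·b = -2698;  784·m + 5664·b = -19188.
Δ = 120·5664 − 784² = 65024.
m = ((-2698)·5664 − 784·(-19188))/65024 = -465/127; b = (120·(-19188) − 784·(-2698))/65024 = -2927/1016.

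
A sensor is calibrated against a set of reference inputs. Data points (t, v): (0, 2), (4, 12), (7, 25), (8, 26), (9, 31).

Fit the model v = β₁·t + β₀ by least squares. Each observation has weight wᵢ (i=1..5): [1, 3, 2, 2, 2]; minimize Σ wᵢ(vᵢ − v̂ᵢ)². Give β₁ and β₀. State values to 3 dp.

β₁ = 3.368, β₀ = -0.011

Forming XᵀWX = [[436, 60]; [60, 10]] and XᵀWv = [1468, 202]ᵀ gives XᵀWX·[β₁, β₀]ᵀ = XᵀWv.
Eliminating β₀: 10·(row 1) − 60·(row 2) gives 760·β₁ = 10·1468 − 60·202 = 2560, so β₁ = 64/19.
Then β₀ = (202 − 60·(64/19))/10 = -1/95.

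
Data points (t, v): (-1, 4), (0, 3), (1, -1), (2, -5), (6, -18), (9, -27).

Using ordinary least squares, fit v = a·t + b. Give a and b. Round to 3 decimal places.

a = -3.225, b = 1.804

Setting ∂/∂a … = 0 gives: 123·a + 17·b = -366;  17·a + 6·b = -44.
(Σt·t = 123, Σt = 17, Σ1 = 6, Σt·v = -366, Σv = -44.)
Determinant 123·6 − 17² = 449.
a = ((-366)·6 − 17·(-44))/449 = -1448/449; b = (123·(-44) − 17·(-366))/449 = 810/449.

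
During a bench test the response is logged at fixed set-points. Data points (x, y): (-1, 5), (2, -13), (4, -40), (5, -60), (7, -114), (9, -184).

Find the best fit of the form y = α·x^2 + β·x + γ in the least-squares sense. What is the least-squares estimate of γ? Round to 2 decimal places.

With design matrix A, AᵀA = [[9860, 1268, 176]; [1268, 176, 26]; [176, 26, 6]] and Aᵀy = [-22677, -2945, -406]ᵀ.
Solving the 3×3 system (Gaussian elimination) gives α = -124193/63204, β = -48079/15801, γ = 16630/5267.

γ = 3.16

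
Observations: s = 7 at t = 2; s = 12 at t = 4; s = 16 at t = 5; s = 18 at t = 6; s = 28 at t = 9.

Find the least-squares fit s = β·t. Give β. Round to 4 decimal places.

Entries of MᵀM: Σt·t = 162.
And Σt·s = 502.
Normal equations: [[162]]·[β]ᵀ = [502]ᵀ.
β = 502/162 = 3.09877.

β = 3.0988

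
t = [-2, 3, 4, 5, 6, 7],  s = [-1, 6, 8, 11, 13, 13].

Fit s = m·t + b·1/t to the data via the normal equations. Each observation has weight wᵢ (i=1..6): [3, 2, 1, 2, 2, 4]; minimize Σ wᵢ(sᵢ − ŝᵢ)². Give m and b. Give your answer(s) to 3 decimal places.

Normal-equation sums: Σwᵢ·t·t = 364, Σwᵢ·t·1/t = 14, Σwᵢ·1/t·1/t = 220837/176400.
Right-hand side: Σwᵢ·t·s = 704, Σwᵢ·1/t·s = 4969/210.
Eliminating b: (220837/176400)·(row 1) − 14·(row 2) gives (1636081/6300)·m = (220837/176400)·704 − 14·(4969/210) = 6064613/11025, so m = 24258452/11452567.
Then b = ((4969/210) − 14·(24258452/11452567))/(220837/176400) = -7831320/1636081.

m = 2.118, b = -4.787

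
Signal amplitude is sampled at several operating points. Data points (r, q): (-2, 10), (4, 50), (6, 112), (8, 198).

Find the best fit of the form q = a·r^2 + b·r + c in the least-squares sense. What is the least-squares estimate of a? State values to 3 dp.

a = 3.032

The normal equations are: 5664·a + 784·b + 120·c = 17544;  784·a + 120·b + 16·c = 2436;  120·a + 16·b + 4·c = 370.
Inverting the 3×3 Gram matrix, [a, b, c]ᵀ = [2195/724, 111/181, -164/181]ᵀ.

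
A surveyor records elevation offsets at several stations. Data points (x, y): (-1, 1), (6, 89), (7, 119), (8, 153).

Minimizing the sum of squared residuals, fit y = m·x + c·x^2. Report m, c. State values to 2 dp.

m = 1.67, c = 2.19

With design matrix M, MᵀM = [[150, 1070]; [1070, 7794]] and Mᵀy = [2590, 18828]ᵀ.
Eliminating c: 7794·(row 1) − 1070·(row 2) gives 24200·m = 7794·2590 − 1070·18828 = 40500, so m = 405/242.
Then c = (18828 − 1070·(405/242))/7794 = 529/242.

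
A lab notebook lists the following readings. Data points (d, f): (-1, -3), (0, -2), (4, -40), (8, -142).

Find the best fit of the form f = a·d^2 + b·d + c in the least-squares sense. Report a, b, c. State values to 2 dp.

a = -2.01, b = -1.38, c = -2.21

From the data, Σd^2·d^2 = 4353, Σd^2·d = 575, Σd^2 = 81, Σd·d = 81, Σd = 11, Σ1 = 4.
For Mᵀf: Σd^2·f = -9731, Σd·f = -1293, Σf = -187.
MᵀM·[a, b, c]ᵀ = Mᵀf becomes [[4353, 575, 81]; [575, 81, 11]; [81, 11, 4]]·[a, b, c]ᵀ = [-9731, -1293, -187]ᵀ.
Row-reducing yields a = -6839/3398, b = -4673/3398, c = -3758/1699.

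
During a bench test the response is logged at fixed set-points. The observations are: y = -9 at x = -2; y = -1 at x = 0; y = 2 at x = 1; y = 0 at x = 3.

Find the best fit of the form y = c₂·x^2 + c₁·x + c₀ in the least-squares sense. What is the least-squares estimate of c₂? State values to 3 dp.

c₂ = -0.833

Entries of MᵀM: Σx^2·x^2 = 98, Σx^2·x = 20, Σx^2 = 14, Σx·x = 14, Σx = 2, Σ1 = 4.
Right-hand side: Σx^2·y = -34, Σx·y = 20, Σy = -8.
Normal equations: [[98, 20, 14]; [20, 14, 2]; [14, 2, 4]]·[c₂, c₁, c₀]ᵀ = [-34, 20, -8]ᵀ.
Inverting the 3×3 Gram matrix, [c₂, c₁, c₀]ᵀ = [-5/6, 209/78, -11/26]ᵀ.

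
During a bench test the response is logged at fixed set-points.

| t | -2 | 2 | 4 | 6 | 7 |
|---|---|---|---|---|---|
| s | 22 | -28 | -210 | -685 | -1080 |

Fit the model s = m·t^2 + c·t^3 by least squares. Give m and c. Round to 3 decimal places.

Setting ∂/∂m … = 0 gives: 3985·m + 25607·c = -80964;  25607·m + 168529·c = -532240.
Δ = 3985·168529 − 25607² = 15869616.
m = ((-80964)·168529 − 25607·(-532240))/15869616 = -3928069/3967404; c = (3985·(-532240) − 25607·(-80964))/15869616 = -11932813/3967404.

m = -0.990, c = -3.008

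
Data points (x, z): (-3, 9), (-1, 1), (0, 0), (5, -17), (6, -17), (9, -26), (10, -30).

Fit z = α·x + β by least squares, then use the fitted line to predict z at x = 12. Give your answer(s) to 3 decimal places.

Normal-equation sums: Σx·x = 252, Σx = 26, Σ1 = 7.
Moment sums: Σx·z = -749, Σz = -80.
Normal equations: [[252, 26]; [26, 7]]·[α, β]ᵀ = [-749, -80]ᵀ.
det = 252·7 − 26² = 1088.
α = ((-749)·7 − 26·(-80))/1088 = -3163/1088; β = (252·(-80) − 26·(-749))/1088 = -343/544.
At x = 12: ẑ = (-3163/1088)·(12) + (-343/544)·(1) = -19321/544.

ẑ = -35.517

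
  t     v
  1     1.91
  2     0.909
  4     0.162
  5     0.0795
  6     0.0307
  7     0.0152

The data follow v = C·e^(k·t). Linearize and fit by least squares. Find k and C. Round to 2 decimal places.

k = -0.82, C = 4.43

With ln vᵢ as the transformed response and tᵢ as the regressor:
Σt = 25.0000, Σ(t)² = 131.0000, Σln v = -11.4704, Σt·ln v = -69.6905.
Normal system: [[131.0000, 25.0000]; [25.0000, 6]]·[k, ln C]ᵀ = [-69.6905, -11.4704]ᵀ.
Solving (det = 161.0000): k = -0.81604, ln C = 1.48844, so C = exp(1.48844) = 4.43017.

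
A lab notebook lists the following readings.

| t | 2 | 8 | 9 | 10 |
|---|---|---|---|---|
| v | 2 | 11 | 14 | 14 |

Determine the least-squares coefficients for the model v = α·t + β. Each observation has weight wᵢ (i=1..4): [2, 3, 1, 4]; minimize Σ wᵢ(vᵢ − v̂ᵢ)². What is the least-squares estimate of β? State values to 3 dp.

With design matrix X, XᵀWX = [[681, 77]; [77, 10]] and XᵀWv = [958, 107]ᵀ.
det = 681·10 − 77² = 881.
α = (958·10 − 77·107)/881 = 1341/881; β = (681·107 − 77·958)/881 = -899/881.

β = -1.020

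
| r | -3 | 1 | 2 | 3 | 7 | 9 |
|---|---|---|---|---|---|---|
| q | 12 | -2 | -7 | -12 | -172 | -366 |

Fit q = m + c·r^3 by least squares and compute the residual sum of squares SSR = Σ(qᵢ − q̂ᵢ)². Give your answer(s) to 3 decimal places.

Entries of XᵀX: Σ1 = 6, Σr^3 = 1081, Σr^3·r^3 = 650613.
And Σq = -547, Σr^3·q = -326516.
det = 6·650613 − 1081² = 2735117.
m = ((-547)·650613 − 1081·(-326516))/2735117 = -2921515/2735117; c = (6·(-326516) − 1081·(-547))/2735117 = -1367789/2735117.
Residuals: -107944/248647, -1180930/2735117, -5281992/2735117, 7030414/2735117, 1633018/2735117, -1013126/2735117; SSR = 30647248/2735117.

SSR = 11.205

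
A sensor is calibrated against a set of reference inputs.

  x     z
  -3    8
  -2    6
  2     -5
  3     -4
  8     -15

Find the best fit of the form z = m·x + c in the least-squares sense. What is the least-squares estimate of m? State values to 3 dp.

m = -2.098

Sums needed: Σx·x = 90, Σx = 8, Σ1 = 5.
For Mᵀz: Σx·z = -178, Σz = -10.
Eliminating c: 5·(row 1) − 8·(row 2) gives 386·m = 5·(-178) − 8·(-10) = -810, so m = -405/193.
Then c = ((-10) − 8·(-405/193))/5 = 262/193.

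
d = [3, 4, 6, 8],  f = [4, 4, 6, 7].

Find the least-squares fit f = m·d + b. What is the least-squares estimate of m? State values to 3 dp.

Sums needed: Σd·d = 125, Σd = 21, Σ1 = 4.
For Aᵀf: Σd·f = 120, Σf = 21.
Normal equations: [[125, 21]; [21, 4]]·[m, b]ᵀ = [120, 21]ᵀ.
Determinant 125·4 − 21² = 59.
m = (120·4 − 21·21)/59 = 39/59; b = (125·21 − 21·120)/59 = 105/59.

m = 0.661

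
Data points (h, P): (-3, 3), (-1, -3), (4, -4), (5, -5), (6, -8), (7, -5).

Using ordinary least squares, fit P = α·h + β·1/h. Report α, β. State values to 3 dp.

Entries of AᵀA: Σh·h = 136, Σh·1/h = 6, Σ1/h·1/h = 222581/176400.
Right-hand side: Σh·P = -130, Σ1/h·P = -43/21.
Eliminating β: (222581/176400)·(row 1) − 6·(row 2) gives (2990077/22050)·α = (222581/176400)·(-130) − 6·(-43/21) = -2676833/17640, so α = -13384165/11960308.
Then β = ((-43/21) − 6·(-13384165/11960308))/(222581/176400) = 11058600/2990077.

α = -1.119, β = 3.698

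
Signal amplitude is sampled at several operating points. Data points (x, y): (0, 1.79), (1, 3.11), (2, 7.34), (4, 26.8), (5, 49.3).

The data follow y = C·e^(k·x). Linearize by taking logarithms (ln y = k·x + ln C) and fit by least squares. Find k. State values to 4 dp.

k = 0.6752

Let Y = ln y. Fitting Y = k·x + ln C by least squares:
Over the data: Σx = 12.0000, Σ(x)² = 46.0000, Σln y = 10.8965, Σx·ln y = 37.7645.
Normal system: [[46.0000, 12.0000]; [12.0000, 5]]·[k, ln C]ᵀ = [37.7645, 10.8965]ᵀ.
Δ = 46.0000·5 − (12.0000)² = 86.0000; k = (37.7645·5 − 12.0000·10.8965)/86.0000 = 0.67517, ln C = (46.0000·10.8965 − 12.0000·37.7645)/86.0000 = 0.55889.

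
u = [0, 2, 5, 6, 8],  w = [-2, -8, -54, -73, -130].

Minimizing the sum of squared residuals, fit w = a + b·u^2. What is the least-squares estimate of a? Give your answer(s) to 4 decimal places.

a = -1.4967

From the data, Σ1 = 5, Σu^2 = 129, Σu^2·u^2 = 6033.
For Mᵀw: Σw = -267, Σu^2·w = -12330.
Eliminating b: 6033·(row 1) − 129·(row 2) gives 13524·a = 6033·(-267) − 129·(-12330) = -20241, so a = -6747/4508.
Then b = ((-12330) − 129·(-6747/4508))/6033 = -9069/4508.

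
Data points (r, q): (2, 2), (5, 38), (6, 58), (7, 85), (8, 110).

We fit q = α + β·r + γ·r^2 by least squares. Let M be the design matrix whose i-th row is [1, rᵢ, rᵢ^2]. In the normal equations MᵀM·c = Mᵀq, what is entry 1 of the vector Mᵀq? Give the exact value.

293

Entry 1 ↔ basis 1, so (Mᵀq)_{1} = Σᵢ qᵢ = (1)·(2) + (1)·(38) + (1)·(58) + (1)·(85) + (1)·(110) = 293.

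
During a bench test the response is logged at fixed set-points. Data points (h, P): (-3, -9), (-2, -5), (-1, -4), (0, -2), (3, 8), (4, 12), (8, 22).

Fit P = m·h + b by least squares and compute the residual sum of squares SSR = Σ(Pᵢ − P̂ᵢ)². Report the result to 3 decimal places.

Setting ∂/∂m … = 0 gives: 103·m + 9·b = 289;  9·m + 7·b = 22.
(Σh·h = 103, Σh = 9, Σ1 = 7, Σh·P = 289, ΣP = 22.)
Eliminating b: 7·(row 1) − 9·(row 2) gives 640·m = 7·289 − 9·22 = 1825, so m = 365/128.
Then b = (22 − 9·(365/128))/7 = -67/128.
Residuals: 5/64, 157/128, -5/8, -189/128, -1/32, 143/128, -37/128; SSR = 693/128.

SSR = 5.414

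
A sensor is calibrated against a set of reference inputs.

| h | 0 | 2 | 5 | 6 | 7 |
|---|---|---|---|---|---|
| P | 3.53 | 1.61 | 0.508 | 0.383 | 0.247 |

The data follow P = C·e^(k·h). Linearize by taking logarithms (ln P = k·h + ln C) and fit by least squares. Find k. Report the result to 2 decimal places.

k = -0.38

Linearized form: ln P = k·h + ln C. From the 5 transformed points,
Σh = 20.0000, Σ(h)² = 114.0000, Σln P = -1.2978, Σh·ln P = -17.9808.
Normal system: [[114.0000, 20.0000]; [20.0000, 5]]·[k, ln C]ᵀ = [-17.9808, -1.2978]ᵀ.
Solving (det = 170.0000): k = -0.37616, ln C = 1.24508.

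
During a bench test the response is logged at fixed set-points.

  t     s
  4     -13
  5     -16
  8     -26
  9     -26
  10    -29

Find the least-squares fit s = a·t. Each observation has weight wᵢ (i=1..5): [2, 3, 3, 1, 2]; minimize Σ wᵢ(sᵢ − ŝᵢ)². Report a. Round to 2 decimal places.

a = -3.07

With design matrix M, MᵀWM = [[580]] and MᵀWs = [-1782]ᵀ.
a = (-1782)/580 = -3.07241.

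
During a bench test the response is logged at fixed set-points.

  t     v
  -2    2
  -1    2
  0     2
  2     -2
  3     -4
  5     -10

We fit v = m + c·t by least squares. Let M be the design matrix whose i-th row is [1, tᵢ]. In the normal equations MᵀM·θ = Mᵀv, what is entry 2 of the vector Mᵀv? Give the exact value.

-72

Entry 2 ↔ basis t, so (Mᵀv)_{2} = Σᵢ (t)·vᵢ = (-2)·(2) + (-1)·(2) + (0)·(2) + (2)·(-2) + (3)·(-4) + (5)·(-10) = -72.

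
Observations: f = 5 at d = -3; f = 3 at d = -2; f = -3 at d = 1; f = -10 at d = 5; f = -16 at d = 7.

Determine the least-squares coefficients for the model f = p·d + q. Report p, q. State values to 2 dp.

Compute the Gram sums: Σd·d = 88, Σd = 8, Σ1 = 5.
And Σd·f = -186, Σf = -21.
det = 88·5 − 8² = 376.
p = ((-186)·5 − 8·(-21))/376 = -381/188; q = (88·(-21) − 8·(-186))/376 = -45/47.

p = -2.03, q = -0.96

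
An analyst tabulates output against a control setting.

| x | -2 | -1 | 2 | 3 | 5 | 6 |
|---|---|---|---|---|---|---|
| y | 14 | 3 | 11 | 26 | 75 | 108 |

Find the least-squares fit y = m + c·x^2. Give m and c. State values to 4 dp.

Sums needed: Σ1 = 6, Σx^2 = 79, Σx^2·x^2 = 2035.
Moment sums: Σy = 237, Σx^2·y = 6100.
det = 6·2035 − 79² = 5969.
m = (237·2035 − 79·6100)/5969 = 395/5969; c = (6·6100 − 79·237)/5969 = 17877/5969.

m = 0.0662, c = 2.9950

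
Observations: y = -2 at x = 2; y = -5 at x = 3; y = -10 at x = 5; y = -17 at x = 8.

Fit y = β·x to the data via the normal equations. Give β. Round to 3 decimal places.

Entries of MᵀM: Σx·x = 102.
Right-hand side: Σx·y = -205.
Normal equations: [[102]]·[β]ᵀ = [-205]ᵀ.
β = (-205)/102 = -2.0098.

β = -2.010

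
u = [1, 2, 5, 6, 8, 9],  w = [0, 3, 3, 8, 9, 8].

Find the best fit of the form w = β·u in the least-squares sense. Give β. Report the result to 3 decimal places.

Sums needed: Σu·u = 211.
And Σu·w = 213.
β = 213/211 = 1.00948.

β = 1.009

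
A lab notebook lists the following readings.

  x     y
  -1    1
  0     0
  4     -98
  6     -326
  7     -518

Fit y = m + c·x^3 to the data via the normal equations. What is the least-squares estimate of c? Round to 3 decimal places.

c = -1.508

Normal-equation sums: Σ1 = 5, Σx^3 = 622, Σx^3·x^3 = 168402.
And Σy = -941, Σx^3·y = -254363.
Determinant 5·168402 − 622² = 455126.
m = ((-941)·168402 − 622·(-254363))/455126 = -126248/227563; c = (5·(-254363) − 622·(-941))/455126 = -686513/455126.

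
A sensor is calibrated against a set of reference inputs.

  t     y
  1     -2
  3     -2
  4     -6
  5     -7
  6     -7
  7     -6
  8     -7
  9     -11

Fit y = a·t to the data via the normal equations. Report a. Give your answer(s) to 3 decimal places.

a = -1.089

Forming XᵀX = [[281]] and Xᵀy = [-306]ᵀ gives XᵀX·[a]ᵀ = Xᵀy.
a = (-306)/281 = -1.08897.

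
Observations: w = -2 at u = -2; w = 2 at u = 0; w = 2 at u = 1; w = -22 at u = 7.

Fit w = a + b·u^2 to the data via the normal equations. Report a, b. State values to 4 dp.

a = 1.5062, b = -0.4819

From the data, Σ1 = 4, Σu^2 = 54, Σu^2·u^2 = 2418.
Moment sums: Σw = -20, Σu^2·w = -1084.
det = 4·2418 − 54² = 6756.
a = ((-20)·2418 − 54·(-1084))/6756 = 848/563; b = (4·(-1084) − 54·(-20))/6756 = -814/1689.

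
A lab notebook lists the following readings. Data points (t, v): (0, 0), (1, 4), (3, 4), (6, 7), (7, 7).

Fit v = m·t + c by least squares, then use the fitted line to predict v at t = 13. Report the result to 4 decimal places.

v̂ = 12.7097

With design matrix X, XᵀX = [[95, 17]; [17, 5]] and Xᵀv = [107, 22]ᵀ.
Determinant 95·5 − 17² = 186.
m = (107·5 − 17·22)/186 = 161/186; c = (95·22 − 17·107)/186 = 271/186.
At t = 13: v̂ = (161/186)·(13) + (271/186)·(1) = 394/31.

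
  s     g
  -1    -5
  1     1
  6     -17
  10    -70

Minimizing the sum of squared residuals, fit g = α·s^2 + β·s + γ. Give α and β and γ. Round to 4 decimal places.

α = -1.0367, β = 3.4642, γ = -0.8416

Entries of XᵀX: Σs^2·s^2 = 11298, Σs^2·s = 1216, Σs^2 = 138, Σs·s = 138, Σs = 16, Σ1 = 4.
And Σs^2·g = -7616, Σs·g = -796, Σg = -91.
XᵀX·[α, β, γ]ᵀ = Xᵀg becomes [[11298, 1216, 138]; [1216, 138, 16]; [138, 16, 4]]·[α, β, γ]ᵀ = [-7616, -796, -91]ᵀ.
Inverting the 3×3 Gram matrix, [α, β, γ]ᵀ = [-44413/42842, 74206/21421, -36055/42842]ᵀ.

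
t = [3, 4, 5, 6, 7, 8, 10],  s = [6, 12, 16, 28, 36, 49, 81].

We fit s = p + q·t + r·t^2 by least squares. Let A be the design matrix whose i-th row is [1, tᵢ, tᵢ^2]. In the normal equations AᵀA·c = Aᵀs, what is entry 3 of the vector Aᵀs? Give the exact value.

14654

Entry 3 ↔ basis t^2, so (Aᵀs)_{3} = Σᵢ (t^2)·sᵢ = (9)·(6) + (16)·(12) + (25)·(16) + (36)·(28) + (49)·(36) + (64)·(49) + (100)·(81) = 14654.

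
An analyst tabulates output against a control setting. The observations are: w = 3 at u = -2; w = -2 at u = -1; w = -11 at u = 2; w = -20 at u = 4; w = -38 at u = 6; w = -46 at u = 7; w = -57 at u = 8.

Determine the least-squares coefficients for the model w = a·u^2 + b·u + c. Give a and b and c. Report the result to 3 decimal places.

Compute the Gram sums: Σu^2·u^2 = 8082, Σu^2·u = 1134, Σu^2 = 174, Σu·u = 174, Σu = 24, Σ1 = 7.
Right-hand side: Σu^2·w = -7624, Σu·w = -1112, Σw = -171.
Inverting the 3×3 Gram matrix, [a, b, c]ᵀ = [-15667/32508, -31511/10836, -13429/5418]ᵀ.

a = -0.482, b = -2.908, c = -2.479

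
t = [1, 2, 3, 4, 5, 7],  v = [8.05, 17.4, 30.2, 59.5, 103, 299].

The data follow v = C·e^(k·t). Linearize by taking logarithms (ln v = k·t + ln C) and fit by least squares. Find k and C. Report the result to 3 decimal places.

Linearized form: ln v = k·t + ln C. From the 6 transformed points,
XᵀX = [[104.0000, 22.0000]; [22.0000, 6]], rhs = [97.4428, 22.7711]ᵀ  (here Σt = 22.0000, Σ(t)² = 104.0000, Σln v = 22.7711, Σt·ln v = 97.4428).
Slope k = (n·Σt·ln v − Σt·Σln v)/(n·Σ(t)² − (Σt)²) = (6·97.4428 − 22.0000·22.7711)/140.0000 = 0.59780; ln C = (Σln v − k·Σt)/n = 1.60326, so C = exp(1.60326) = 4.96921.

k = 0.598, C = 4.969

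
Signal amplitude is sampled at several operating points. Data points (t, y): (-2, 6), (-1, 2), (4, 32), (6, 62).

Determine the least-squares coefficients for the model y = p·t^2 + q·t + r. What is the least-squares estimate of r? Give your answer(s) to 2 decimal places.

Forming AᵀA = [[1569, 271, 57]; [271, 57, 7]; [57, 7, 4]] and Aᵀy = [2770, 486, 102]ᵀ gives AᵀA·[p, q, r]ᵀ = Aᵀy.
Solving the 3×3 system (Gaussian elimination) gives p = 3127/2269, q = 3625/2269, r = 6956/2269.

r = 3.07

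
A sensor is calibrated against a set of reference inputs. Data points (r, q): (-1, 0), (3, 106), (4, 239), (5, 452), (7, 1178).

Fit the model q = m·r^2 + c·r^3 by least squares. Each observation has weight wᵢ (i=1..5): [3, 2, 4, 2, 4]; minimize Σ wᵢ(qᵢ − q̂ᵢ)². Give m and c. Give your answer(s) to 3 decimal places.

m = 2.873, c = 3.025

From the data, Σwᵢ·r^2·r^2 = 12043, Σwᵢ·r^2·r^3 = 78057, Σwᵢ·r^3·r^3 = 519691.
And Σwᵢ·r^2·q = 270692, Σwᵢ·r^3·q = 1796124.
Δ = 12043·519691 − 78057² = 165743464.
m = (270692·519691 − 78057·1796124)/165743464 = 59518138/20717933; c = (12043·1796124 − 78057·270692)/165743464 = 62664486/20717933.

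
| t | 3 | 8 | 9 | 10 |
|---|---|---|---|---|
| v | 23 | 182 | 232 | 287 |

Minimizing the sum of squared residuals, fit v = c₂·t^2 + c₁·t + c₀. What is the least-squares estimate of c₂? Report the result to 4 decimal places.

From the data, Σt^2·t^2 = 20738, Σt^2·t = 2268, Σt^2 = 254, Σt·t = 254, Σt = 30, Σ1 = 4.
And Σt^2·v = 59347, Σt·v = 6483, Σv = 724.
MᵀM·[c₂, c₁, c₀]ᵀ = Mᵀv becomes [[20738, 2268, 254]; [2268, 254, 30]; [254, 30, 4]]·[c₂, c₁, c₀]ᵀ = [59347, 6483, 724]ᵀ.
Solving the 3×3 system (Gaussian elimination) gives c₂ = 2789/946, c₁ = -51/86, c₀ = -834/473.

c₂ = 2.9482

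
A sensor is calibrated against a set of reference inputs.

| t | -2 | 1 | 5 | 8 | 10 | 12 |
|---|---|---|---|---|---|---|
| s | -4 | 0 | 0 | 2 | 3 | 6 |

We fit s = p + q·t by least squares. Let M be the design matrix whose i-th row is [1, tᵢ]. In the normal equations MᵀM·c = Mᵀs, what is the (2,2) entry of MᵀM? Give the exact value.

338

Row 2 ↔ basis t, column 2 ↔ basis t, so (MᵀM)_{2,2} = Σᵢ (t)·(t) = (-2)·(-2) + (1)·(1) + (5)·(5) + (8)·(8) + (10)·(10) + (12)·(12) = 338.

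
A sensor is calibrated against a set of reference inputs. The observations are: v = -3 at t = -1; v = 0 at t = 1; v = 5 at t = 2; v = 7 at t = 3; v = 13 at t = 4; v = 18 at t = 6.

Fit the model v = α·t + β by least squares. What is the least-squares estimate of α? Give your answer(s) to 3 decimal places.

α = 3.186

Forming XᵀX = [[67, 15]; [15, 6]] and Xᵀv = [194, 40]ᵀ gives XᵀX·[α, β]ᵀ = Xᵀv.
Determinant 67·6 − 15² = 177.
α = (194·6 − 15·40)/177 = 188/59; β = (67·40 − 15·194)/177 = -230/177.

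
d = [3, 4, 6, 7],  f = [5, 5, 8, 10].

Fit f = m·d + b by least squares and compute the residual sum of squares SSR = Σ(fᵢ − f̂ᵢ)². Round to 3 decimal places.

SSR = 1.100

Sums needed: Σd·d = 110, Σd = 20, Σ1 = 4.
And Σd·f = 153, Σf = 28.
Normal equations: [[110, 20]; [20, 4]]·[m, b]ᵀ = [153, 28]ᵀ.
det = 110·4 − 20² = 40.
m = (153·4 − 20·28)/40 = 13/10; b = (110·28 − 20·153)/40 = 1/2.
Residuals: 3/5, -7/10, -3/10, 2/5; SSR = 11/10.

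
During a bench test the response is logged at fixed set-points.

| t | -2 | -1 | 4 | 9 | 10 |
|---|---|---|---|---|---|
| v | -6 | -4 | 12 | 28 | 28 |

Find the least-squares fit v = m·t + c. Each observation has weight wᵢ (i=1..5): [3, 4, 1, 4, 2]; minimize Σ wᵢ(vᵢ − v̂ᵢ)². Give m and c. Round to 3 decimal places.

m = 3.038, c = -0.421

From the data, Σwᵢ·t·t = 556, Σwᵢ·t = 50, Σwᵢ·1 = 14.
Moment sums: Σwᵢ·t·v = 1668, Σwᵢ·v = 146.
So AᵀWA·[m, c]ᵀ = AᵀWv: [[556, 50]; [50, 14]]·[m, c]ᵀ = [1668, 146]ᵀ.
Eliminating c: 14·(row 1) − 50·(row 2) gives 5284·m = 14·1668 − 50·146 = 16052, so m = 4013/1321.
Then c = (146 − 50·(4013/1321))/14 = -556/1321.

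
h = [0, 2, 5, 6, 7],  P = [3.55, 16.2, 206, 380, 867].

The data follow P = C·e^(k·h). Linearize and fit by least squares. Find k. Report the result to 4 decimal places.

Let Y = ln P. Fitting Y = k·h + ln C by least squares:
Σh = 20.0000, Σ(h)² = 114.0000, Σln P = 22.0850, Σh·ln P = 115.2057.
Normal system: [[114.0000, 20.0000]; [20.0000, 5]]·[k, ln C]ᵀ = [115.2057, 22.0850]ᵀ.
Δ = 114.0000·5 − (20.0000)² = 170.0000; k = (115.2057·5 − 20.0000·22.0850)/170.0000 = 0.79016, ln C = (114.0000·22.0850 − 20.0000·115.2057)/170.0000 = 1.25636.

k = 0.7902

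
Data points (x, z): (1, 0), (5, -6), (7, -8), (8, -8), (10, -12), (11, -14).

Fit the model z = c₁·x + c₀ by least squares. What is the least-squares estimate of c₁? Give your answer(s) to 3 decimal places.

Normal-equation sums: Σx·x = 360, Σx = 42, Σ1 = 6.
Moment sums: Σx·z = -424, Σz = -48.
Determinant 360·6 − 42² = 396.
c₁ = ((-424)·6 − 42·(-48))/396 = -4/3; c₀ = (360·(-48) − 42·(-424))/396 = 4/3.

c₁ = -1.333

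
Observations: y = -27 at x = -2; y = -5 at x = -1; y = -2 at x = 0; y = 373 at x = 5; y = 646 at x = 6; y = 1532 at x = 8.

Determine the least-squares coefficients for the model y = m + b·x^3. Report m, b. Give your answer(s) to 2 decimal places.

Compute the Gram sums: Σ1 = 6, Σx^3 = 844, Σx^3·x^3 = 324490.
And Σy = 2517, Σx^3·y = 970766.
So MᵀM·[m, b]ᵀ = Mᵀy: [[6, 844]; [844, 324490]]·[m, b]ᵀ = [2517, 970766]ᵀ.
det = 6·324490 − 844² = 1234604.
m = (2517·324490 − 844·970766)/1234604 = -1292587/617302; b = (6·970766 − 844·2517)/1234604 = 925062/308651.

m = -2.09, b = 3.00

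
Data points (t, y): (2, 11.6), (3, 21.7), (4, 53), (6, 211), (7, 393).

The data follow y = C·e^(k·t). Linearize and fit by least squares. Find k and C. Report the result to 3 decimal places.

k = 0.716, C = 2.757

Linearized form: ln y = k·t + ln C. From the 5 transformed points,
Sums: Σt = 22.0000, Σ(t)² = 114.0000, Σln y = 20.8243, Σt·ln y = 103.9429.
Normal system: [[114.0000, 22.0000]; [22.0000, 5]]·[k, ln C]ᵀ = [103.9429, 20.8243]ᵀ.
Slope k = (n·Σt·ln y − Σt·Σln y)/(n·Σ(t)² − (Σt)²) = (5·103.9429 − 22.0000·20.8243)/86.0000 = 0.71605; ln C = (Σln y − k·Σt)/n = 1.01422, so C = exp(1.01422) = 2.75722.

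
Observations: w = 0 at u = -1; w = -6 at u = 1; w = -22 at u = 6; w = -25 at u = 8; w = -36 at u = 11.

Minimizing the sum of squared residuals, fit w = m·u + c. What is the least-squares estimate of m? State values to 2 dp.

The normal system AᵀA·[m, c]ᵀ = Aᵀw is [[223, 25]; [25, 5]]·[m, c]ᵀ = [-734, -89]ᵀ.
det = 223·5 − 25² = 490.
m = ((-734)·5 − 25·(-89))/490 = -289/98; c = (223·(-89) − 25·(-734))/490 = -1497/490.

m = -2.95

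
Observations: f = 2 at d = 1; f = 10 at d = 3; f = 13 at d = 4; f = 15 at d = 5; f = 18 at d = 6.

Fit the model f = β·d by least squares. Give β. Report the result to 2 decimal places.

β = 3.07

Sums needed: Σd·d = 87.
Moment sums: Σd·f = 267.
Hence β = 267 / 87 ≈ 3.06897.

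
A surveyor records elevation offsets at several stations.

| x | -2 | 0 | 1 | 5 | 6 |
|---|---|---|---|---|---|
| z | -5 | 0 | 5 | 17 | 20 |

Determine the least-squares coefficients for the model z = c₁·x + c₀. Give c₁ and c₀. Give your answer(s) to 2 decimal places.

c₁ = 3.17, c₀ = 1.05

Setting ∂/∂c₁ … = 0 gives: 66·c₁ + 10·c₀ = 220;  10·c₁ + 5·c₀ = 37.
det = 66·5 − 10² = 230.
c₁ = (220·5 − 10·37)/230 = 73/23; c₀ = (66·37 − 10·220)/230 = 121/115.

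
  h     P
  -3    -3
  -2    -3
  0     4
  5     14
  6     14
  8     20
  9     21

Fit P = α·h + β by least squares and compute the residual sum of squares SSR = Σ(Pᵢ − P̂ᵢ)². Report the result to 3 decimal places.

SSR = 7.156

Normal-equation sums: Σh·h = 219, Σh = 23, Σ1 = 7.
And Σh·P = 518, ΣP = 67.
Normal equations: [[219, 23]; [23, 7]]·[α, β]ᵀ = [518, 67]ᵀ.
Δ = 219·7 − 23² = 1004.
α = (518·7 − 23·67)/1004 = 2085/1004; β = (219·67 − 23·518)/1004 = 2759/1004.
Residuals: 121/251, -1601/1004, 1257/1004, 218/251, -1213/1004, 641/1004, -110/251; SSR = 7185/1004.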